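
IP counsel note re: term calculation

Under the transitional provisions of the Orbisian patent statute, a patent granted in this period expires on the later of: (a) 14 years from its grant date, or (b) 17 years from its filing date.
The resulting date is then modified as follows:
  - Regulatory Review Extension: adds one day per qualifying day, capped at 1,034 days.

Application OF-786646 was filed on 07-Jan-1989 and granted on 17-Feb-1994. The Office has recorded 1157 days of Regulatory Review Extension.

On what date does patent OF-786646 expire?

2010-12-17

(a) grant + 14 years → 17 February 2008.
(b) filing + 17 years → 7 January 2006.
Later of the two: 17 February 2008.
Regulatory Review Extension: 1157 days claimed exceeds the 1034-day cap, so +1034 days → 17 December 2010.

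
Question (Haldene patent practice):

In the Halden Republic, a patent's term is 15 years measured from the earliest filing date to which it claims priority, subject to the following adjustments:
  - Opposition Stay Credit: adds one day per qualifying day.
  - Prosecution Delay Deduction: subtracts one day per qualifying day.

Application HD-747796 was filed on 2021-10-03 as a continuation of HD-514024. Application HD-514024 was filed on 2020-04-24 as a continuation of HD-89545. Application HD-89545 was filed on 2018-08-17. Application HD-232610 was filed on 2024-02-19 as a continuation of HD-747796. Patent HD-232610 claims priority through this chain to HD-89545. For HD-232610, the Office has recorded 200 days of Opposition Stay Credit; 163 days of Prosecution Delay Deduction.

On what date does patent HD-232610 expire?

2033-09-23

Earliest priority filing: 17 August 2018.
Base term: 17 August 2018 + 15 years → 17 August 2033.
Opposition Stay Credit: +200 days → 5 March 2034.
Prosecution Delay Deduction: −163 days → 23 September 2033.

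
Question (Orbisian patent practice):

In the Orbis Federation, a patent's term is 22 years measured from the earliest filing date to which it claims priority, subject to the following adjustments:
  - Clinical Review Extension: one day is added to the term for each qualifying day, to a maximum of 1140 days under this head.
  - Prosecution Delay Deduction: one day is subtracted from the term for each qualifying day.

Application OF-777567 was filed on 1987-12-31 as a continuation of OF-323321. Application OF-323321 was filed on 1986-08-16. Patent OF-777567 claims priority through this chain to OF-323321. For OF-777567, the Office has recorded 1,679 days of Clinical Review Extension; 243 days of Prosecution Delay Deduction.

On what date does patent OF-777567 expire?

2011-01-30

Earliest priority filing: 16 August 1986.
Base term: 16 August 1986 + 22 years → 16 August 2008.
Clinical Review Extension: 1679 days claimed exceeds the 1140-day cap, so +1140 days → 30 September 2011.
Prosecution Delay Deduction: −243 days → 30 January 2011.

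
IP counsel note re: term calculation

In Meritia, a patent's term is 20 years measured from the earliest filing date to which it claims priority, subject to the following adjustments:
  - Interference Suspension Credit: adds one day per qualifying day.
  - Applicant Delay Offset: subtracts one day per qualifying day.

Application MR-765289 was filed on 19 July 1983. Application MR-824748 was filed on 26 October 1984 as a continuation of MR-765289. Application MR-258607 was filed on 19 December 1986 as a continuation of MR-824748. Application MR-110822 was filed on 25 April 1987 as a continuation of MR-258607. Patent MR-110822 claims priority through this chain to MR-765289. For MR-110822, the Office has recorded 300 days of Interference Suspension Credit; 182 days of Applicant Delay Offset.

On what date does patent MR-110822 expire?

November 14, 2003

Earliest priority filing: 19 July 1983.
Base term: 19 July 1983 + 20 years → 19 July 2003.
Interference Suspension Credit: +300 days → 14 May 2004.
Applicant Delay Offset: −182 days → 14 November 2003.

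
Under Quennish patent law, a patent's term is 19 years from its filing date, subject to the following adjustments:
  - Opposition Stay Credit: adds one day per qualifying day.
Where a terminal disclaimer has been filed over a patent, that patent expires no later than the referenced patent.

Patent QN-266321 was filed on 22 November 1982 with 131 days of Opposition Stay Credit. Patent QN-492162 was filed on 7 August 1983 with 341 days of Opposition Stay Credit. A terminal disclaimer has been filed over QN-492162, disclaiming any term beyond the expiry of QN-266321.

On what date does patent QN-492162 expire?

Natural term of QN-492162:
  Base: filing + 19 years → 7 August 2002.
  Opposition Stay Credit: +341 days → 14 July 2003.
Expiry of referenced patent QN-266321:
  Base: filing + 19 years → 22 November 2001.
  Opposition Stay Credit: +131 days → 2 April 2002.
Terminal disclaimer: QN-492162 expires on the earlier of 14 July 2003 and 2 April 2002.

2002-04-02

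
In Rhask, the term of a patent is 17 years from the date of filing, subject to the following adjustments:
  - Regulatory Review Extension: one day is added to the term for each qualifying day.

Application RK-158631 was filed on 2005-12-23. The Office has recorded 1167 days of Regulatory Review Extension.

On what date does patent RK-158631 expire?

March 4, 2026

Base term: filing date + 17 years → 23 December 2022.
Regulatory Review Extension: +1167 days → 4 March 2026.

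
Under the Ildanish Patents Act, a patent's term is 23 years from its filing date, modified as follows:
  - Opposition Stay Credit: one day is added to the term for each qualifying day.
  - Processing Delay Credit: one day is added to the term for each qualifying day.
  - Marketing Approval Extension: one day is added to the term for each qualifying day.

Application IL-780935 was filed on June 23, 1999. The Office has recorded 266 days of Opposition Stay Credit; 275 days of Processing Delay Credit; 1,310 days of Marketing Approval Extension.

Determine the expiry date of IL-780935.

2027-07-18

Base term: filing date + 23 years → 23 June 2022.
Opposition Stay Credit: +266 days → 16 March 2023.
Processing Delay Credit: +275 days → 16 December 2023.
Marketing Approval Extension: +1310 days → 18 July 2027.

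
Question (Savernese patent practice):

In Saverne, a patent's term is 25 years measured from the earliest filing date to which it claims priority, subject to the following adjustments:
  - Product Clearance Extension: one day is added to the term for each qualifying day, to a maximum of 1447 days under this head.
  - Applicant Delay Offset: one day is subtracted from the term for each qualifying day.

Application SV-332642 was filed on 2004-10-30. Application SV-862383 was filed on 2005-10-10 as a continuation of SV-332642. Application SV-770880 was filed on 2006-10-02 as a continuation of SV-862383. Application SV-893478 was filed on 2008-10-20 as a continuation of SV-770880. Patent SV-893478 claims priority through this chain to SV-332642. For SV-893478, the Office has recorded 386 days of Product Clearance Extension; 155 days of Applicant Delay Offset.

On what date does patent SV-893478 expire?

Earliest priority filing: 30 October 2004.
Base term: 30 October 2004 + 25 years → 30 October 2029.
Product Clearance Extension: 386 days (within the 1447-day cap) → +386 days → 20 November 2030.
Applicant Delay Offset: −155 days → 18 June 2030.

2030-06-18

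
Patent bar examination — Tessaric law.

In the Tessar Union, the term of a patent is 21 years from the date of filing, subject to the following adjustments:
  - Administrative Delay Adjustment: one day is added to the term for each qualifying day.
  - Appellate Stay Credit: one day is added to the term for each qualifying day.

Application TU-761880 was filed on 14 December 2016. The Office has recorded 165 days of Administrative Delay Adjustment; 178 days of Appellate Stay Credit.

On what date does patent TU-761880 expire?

Base term: filing date + 21 years → 14 December 2037.
Administrative Delay Adjustment: +165 days → 28 May 2038.
Appellate Stay Credit: +178 days → 22 November 2038.

2038-11-22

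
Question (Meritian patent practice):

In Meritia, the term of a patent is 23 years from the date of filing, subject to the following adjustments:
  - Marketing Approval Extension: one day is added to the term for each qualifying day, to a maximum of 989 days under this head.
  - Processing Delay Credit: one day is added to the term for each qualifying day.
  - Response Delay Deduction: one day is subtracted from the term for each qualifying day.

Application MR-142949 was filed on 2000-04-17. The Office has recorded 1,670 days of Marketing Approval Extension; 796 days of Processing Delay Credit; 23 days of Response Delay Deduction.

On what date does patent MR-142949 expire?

February 12, 2028

Base term: filing date + 23 years → 17 April 2023.
Marketing Approval Extension: 1670 days claimed exceeds the 989-day cap, so +989 days → 31 December 2025.
Processing Delay Credit: +796 days → 6 March 2028.
Response Delay Deduction: −23 days → 12 February 2028.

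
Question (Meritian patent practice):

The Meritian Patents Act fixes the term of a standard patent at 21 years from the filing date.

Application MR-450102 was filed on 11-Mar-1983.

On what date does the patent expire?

March 11, 2004

Filing date + 21 years → 11 March 2004.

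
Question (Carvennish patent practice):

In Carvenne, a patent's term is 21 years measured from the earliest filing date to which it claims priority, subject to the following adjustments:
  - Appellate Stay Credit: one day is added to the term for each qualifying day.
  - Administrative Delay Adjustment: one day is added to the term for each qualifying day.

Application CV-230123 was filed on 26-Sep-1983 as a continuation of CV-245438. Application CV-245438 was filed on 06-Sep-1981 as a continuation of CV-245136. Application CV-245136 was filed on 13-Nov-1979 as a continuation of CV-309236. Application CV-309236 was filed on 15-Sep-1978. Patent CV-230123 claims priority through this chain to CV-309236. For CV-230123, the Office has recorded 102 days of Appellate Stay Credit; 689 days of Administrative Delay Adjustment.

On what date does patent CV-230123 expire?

2001-11-14

Earliest priority filing: 15 September 1978.
Base term: 15 September 1978 + 21 years → 15 September 1999.
Appellate Stay Credit: +102 days → 26 December 1999.
Administrative Delay Adjustment: +689 days → 14 November 2001.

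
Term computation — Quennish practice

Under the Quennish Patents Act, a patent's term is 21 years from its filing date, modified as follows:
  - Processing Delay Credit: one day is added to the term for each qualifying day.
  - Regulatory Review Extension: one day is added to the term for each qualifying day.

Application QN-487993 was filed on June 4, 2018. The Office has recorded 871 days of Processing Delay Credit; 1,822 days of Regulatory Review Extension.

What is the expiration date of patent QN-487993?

Base term: filing date + 21 years → 4 June 2039.
Processing Delay Credit: +871 days → 22 October 2041.
Regulatory Review Extension: +1822 days → 18 October 2046.

October 18, 2046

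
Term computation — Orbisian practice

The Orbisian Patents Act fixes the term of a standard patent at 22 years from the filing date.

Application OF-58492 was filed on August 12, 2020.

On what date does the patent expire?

Filing date + 22 years → 12 August 2042.

2042-08-12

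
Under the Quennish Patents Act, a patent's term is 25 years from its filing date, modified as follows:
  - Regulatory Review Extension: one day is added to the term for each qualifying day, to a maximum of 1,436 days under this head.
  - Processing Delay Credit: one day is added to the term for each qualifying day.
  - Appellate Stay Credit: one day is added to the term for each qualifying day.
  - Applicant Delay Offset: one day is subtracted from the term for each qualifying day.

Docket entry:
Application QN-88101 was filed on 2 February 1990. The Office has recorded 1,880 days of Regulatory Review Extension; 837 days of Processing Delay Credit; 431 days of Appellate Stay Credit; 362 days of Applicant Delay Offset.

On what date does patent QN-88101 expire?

Base term: filing date + 25 years → 2 February 2015.
Regulatory Review Extension: 1880 days claimed exceeds the 1436-day cap, so +1436 days → 8 January 2019.
Processing Delay Credit: +837 days → 24 April 2021.
Appellate Stay Credit: +431 days → 29 June 2022.
Applicant Delay Offset: −362 days → 2 July 2021.

2021-07-02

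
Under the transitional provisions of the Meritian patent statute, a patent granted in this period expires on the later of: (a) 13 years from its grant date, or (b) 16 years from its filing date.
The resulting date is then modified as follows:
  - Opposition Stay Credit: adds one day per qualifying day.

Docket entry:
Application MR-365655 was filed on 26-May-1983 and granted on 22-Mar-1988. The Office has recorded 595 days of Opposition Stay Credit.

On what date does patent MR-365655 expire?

(a) grant + 13 years → 22 March 2001.
(b) filing + 16 years → 26 May 1999.
Later of the two: 22 March 2001.
Opposition Stay Credit: +595 days → 7 November 2002.

November 7, 2002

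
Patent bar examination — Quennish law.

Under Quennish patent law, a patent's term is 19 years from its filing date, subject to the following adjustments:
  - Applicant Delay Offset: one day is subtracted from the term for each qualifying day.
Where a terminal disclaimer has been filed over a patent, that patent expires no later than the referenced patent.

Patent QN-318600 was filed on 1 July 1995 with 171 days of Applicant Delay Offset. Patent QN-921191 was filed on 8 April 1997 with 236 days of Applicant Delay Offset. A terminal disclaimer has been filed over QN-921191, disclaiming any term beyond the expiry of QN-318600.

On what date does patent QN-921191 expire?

Natural term of QN-921191:
  Base: filing + 19 years → 8 April 2016.
  Applicant Delay Offset: −236 days → 16 August 2015.
Expiry of referenced patent QN-318600:
  Base: filing + 19 years → 1 July 2014.
  Applicant Delay Offset: −171 days → 11 January 2014.
Terminal disclaimer: QN-921191 expires on the earlier of 16 August 2015 and 11 January 2014.

January 11, 2014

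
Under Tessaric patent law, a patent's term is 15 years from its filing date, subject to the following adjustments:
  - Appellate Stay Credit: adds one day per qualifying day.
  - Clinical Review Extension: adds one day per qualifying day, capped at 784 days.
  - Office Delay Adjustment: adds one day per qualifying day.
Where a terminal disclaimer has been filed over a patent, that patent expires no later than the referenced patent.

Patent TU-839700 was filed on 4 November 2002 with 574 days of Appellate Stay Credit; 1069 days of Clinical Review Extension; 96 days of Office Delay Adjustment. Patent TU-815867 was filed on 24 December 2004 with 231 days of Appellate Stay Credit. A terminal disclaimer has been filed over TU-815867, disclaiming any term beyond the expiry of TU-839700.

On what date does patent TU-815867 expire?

Natural term of TU-815867:
  Base: filing + 15 years → 24 December 2019.
  Appellate Stay Credit: +231 days → 11 August 2020.
Expiry of referenced patent TU-839700:
  Base: filing + 15 years → 4 November 2017.
  Appellate Stay Credit: +574 days → 1 June 2019.
  Clinical Review Extension: 1069 days claimed exceeds the 784-day cap, so +784 days → 24 July 2021.
  Office Delay Adjustment: +96 days → 28 October 2021.
Terminal disclaimer: TU-815867 expires on the earlier of 11 August 2020 and 28 October 2021.

August 11, 2020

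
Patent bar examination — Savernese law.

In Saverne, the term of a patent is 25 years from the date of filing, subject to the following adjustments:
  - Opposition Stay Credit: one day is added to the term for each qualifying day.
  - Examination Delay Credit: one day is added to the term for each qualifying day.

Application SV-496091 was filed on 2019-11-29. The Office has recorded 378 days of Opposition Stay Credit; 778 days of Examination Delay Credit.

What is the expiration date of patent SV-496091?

2048-01-29

Base term: filing date + 25 years → 29 November 2044.
Opposition Stay Credit: +378 days → 12 December 2045.
Examination Delay Credit: +778 days → 29 January 2048.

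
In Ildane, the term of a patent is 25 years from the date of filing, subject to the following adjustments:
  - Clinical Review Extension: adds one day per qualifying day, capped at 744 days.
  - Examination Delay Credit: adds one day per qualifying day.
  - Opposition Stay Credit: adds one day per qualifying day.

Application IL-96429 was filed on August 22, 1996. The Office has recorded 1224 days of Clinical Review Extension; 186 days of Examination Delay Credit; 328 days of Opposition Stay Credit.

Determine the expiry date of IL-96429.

January 31, 2025

Base term: filing date + 25 years → 22 August 2021.
Clinical Review Extension: 1224 days claimed exceeds the 744-day cap, so +744 days → 5 September 2023.
Examination Delay Credit: +186 days → 9 March 2024.
Opposition Stay Credit: +328 days → 31 January 2025.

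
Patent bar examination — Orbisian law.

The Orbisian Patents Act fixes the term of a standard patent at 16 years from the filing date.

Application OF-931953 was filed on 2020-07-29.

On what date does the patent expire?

Filing date + 16 years → 29 July 2036.

2036-07-29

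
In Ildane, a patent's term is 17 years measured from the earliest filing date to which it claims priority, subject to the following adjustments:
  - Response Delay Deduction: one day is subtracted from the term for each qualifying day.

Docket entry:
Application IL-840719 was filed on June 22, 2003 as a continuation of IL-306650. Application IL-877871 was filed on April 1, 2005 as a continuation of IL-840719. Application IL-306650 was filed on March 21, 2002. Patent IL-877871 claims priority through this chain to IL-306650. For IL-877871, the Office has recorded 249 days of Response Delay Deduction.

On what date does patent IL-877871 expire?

2018-07-15

Earliest priority filing: 21 March 2002.
Base term: 21 March 2002 + 17 years → 21 March 2019.
Response Delay Deduction: −249 days → 15 July 2018.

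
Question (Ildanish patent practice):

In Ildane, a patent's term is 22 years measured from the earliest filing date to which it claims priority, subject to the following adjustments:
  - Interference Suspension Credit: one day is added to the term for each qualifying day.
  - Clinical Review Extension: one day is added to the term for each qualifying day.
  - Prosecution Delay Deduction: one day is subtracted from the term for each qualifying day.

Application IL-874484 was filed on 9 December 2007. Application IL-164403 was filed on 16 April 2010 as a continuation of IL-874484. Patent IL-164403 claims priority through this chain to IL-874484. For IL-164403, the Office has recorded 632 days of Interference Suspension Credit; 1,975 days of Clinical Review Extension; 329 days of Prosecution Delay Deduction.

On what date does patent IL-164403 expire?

March 5, 2036

Earliest priority filing: 9 December 2007.
Base term: 9 December 2007 + 22 years → 9 December 2029.
Interference Suspension Credit: +632 days → 2 September 2031.
Clinical Review Extension: +1975 days → 28 January 2037.
Prosecution Delay Deduction: −329 days → 5 March 2036.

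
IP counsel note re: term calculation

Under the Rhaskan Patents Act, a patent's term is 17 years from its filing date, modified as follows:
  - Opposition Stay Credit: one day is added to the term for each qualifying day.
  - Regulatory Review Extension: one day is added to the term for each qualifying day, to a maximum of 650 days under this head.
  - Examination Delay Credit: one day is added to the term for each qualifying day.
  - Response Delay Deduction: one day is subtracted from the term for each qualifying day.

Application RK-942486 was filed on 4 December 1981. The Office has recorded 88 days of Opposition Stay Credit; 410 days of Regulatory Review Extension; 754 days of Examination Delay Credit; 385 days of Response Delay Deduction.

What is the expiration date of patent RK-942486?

2001-04-19

Base term: filing date + 17 years → 4 December 1998.
Opposition Stay Credit: +88 days → 2 March 1999.
Regulatory Review Extension: 410 days (within the 650-day cap) → +410 days → 15 April 2000.
Examination Delay Credit: +754 days → 9 May 2002.
Response Delay Deduction: −385 days → 19 April 2001.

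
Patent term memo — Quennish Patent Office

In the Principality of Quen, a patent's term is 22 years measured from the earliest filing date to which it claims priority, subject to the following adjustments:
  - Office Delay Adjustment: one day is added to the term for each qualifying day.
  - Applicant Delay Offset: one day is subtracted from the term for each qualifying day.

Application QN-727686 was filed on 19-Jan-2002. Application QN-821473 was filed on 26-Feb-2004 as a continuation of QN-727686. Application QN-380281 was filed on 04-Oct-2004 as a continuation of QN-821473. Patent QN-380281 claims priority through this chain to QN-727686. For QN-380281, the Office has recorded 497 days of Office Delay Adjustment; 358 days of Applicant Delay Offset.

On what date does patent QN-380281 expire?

Earliest priority filing: 19 January 2002.
Base term: 19 January 2002 + 22 years → 19 January 2024.
Office Delay Adjustment: +497 days → 30 May 2025.
Applicant Delay Offset: −358 days → 6 June 2024.

2024-06-06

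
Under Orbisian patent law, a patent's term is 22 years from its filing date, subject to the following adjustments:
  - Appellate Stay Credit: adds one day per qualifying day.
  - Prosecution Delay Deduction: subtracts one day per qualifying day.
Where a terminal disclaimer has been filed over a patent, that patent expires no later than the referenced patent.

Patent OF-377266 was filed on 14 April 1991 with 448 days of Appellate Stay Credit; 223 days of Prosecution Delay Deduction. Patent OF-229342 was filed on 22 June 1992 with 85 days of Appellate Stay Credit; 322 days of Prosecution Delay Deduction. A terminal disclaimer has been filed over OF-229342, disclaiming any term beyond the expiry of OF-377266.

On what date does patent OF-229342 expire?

2013-10-28

Natural term of OF-229342:
  Base: filing + 22 years → 22 June 2014.
  Appellate Stay Credit: +85 days → 15 September 2014.
  Prosecution Delay Deduction: −322 days → 28 October 2013.
Expiry of referenced patent OF-377266:
  Base: filing + 22 years → 14 April 2013.
  Appellate Stay Credit: +448 days → 6 July 2014.
  Prosecution Delay Deduction: −223 days → 25 November 2013.
Terminal disclaimer: OF-229342 expires on the earlier of 28 October 2013 and 25 November 2013.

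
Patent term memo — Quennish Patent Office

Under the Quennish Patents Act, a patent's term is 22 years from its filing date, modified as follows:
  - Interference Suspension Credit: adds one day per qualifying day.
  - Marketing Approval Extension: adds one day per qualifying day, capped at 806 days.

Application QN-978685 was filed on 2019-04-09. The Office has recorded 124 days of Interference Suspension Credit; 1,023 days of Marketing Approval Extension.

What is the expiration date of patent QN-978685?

2043-10-26

Base term: filing date + 22 years → 9 April 2041.
Interference Suspension Credit: +124 days → 11 August 2041.
Marketing Approval Extension: 1023 days claimed exceeds the 806-day cap, so +806 days → 26 October 2043.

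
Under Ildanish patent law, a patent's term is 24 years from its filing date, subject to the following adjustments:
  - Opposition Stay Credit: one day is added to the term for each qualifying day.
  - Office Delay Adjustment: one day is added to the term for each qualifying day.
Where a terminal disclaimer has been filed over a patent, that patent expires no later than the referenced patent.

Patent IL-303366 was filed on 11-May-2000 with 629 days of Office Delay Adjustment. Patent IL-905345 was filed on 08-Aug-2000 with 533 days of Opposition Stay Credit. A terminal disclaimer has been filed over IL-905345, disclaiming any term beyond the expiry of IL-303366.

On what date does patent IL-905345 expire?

Natural term of IL-905345:
  Base: filing + 24 years → 8 August 2024.
  Opposition Stay Credit: +533 days → 23 January 2026.
Expiry of referenced patent IL-303366:
  Base: filing + 24 years → 11 May 2024.
  Office Delay Adjustment: +629 days → 30 January 2026.
Terminal disclaimer: IL-905345 expires on the earlier of 23 January 2026 and 30 January 2026.

2026-01-23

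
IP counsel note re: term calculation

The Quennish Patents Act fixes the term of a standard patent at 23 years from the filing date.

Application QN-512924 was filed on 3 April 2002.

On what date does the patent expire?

Filing date + 23 years → 3 April 2025.

April 3, 2025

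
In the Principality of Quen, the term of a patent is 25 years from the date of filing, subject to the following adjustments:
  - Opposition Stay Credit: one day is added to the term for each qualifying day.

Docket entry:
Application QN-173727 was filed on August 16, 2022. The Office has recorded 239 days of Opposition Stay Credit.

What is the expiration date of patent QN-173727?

Base term: filing date + 25 years → 16 August 2047.
Opposition Stay Credit: +239 days → 11 April 2048.

2048-04-11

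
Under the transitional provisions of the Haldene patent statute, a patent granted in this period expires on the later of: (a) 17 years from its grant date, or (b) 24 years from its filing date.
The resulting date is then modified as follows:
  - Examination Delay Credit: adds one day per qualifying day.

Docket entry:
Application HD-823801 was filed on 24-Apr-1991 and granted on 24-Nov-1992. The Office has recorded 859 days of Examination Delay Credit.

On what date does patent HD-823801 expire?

2017-08-30

(a) grant + 17 years → 24 November 2009.
(b) filing + 24 years → 24 April 2015.
Later of the two: 24 April 2015.
Examination Delay Credit: +859 days → 30 August 2017.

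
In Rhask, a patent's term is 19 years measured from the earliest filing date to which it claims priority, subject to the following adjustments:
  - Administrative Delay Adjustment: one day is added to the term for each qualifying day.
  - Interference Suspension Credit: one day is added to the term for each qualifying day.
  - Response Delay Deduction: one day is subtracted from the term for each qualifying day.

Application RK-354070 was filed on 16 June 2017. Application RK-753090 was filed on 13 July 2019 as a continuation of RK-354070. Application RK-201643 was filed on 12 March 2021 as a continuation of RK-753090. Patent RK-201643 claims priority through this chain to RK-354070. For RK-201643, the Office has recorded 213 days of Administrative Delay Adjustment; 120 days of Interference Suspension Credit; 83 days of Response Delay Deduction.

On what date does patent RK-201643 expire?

2037-02-21

Earliest priority filing: 16 June 2017.
Base term: 16 June 2017 + 19 years → 16 June 2036.
Administrative Delay Adjustment: +213 days → 15 January 2037.
Interference Suspension Credit: +120 days → 15 May 2037.
Response Delay Deduction: −83 days → 21 February 2037.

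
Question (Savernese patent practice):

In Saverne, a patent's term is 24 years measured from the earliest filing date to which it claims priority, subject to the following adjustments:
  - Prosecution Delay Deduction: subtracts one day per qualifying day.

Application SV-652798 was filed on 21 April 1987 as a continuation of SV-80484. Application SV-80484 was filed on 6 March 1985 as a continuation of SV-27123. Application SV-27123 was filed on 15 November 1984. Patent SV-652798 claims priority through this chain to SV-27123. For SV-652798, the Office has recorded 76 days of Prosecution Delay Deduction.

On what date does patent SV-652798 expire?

August 31, 2008

Earliest priority filing: 15 November 1984.
Base term: 15 November 1984 + 24 years → 15 November 2008.
Prosecution Delay Deduction: −76 days → 31 August 2008.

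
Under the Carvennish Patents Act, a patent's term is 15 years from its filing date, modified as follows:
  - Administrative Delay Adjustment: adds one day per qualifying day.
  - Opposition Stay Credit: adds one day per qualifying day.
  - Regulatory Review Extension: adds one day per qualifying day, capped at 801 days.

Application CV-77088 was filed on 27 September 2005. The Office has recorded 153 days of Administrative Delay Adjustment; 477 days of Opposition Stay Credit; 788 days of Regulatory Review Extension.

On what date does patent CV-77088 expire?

Base term: filing date + 15 years → 27 September 2020.
Administrative Delay Adjustment: +153 days → 27 February 2021.
Opposition Stay Credit: +477 days → 19 June 2022.
Regulatory Review Extension: 788 days (within the 801-day cap) → +788 days → 15 August 2024.

August 15, 2024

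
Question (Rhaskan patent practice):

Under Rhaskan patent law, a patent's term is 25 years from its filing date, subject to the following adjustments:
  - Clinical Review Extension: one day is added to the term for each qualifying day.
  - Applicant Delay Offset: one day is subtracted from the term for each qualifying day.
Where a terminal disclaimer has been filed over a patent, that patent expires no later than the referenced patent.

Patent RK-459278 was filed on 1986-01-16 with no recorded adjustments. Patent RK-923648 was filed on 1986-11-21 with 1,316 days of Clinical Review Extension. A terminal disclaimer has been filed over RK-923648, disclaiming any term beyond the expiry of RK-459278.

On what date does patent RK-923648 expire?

Natural term of RK-923648:
  Base: filing + 25 years → 21 November 2011.
  Clinical Review Extension: +1316 days → 29 June 2015.
Expiry of referenced patent RK-459278:
  Base: filing + 25 years → 16 January 2011.
Terminal disclaimer: RK-923648 expires on the earlier of 29 June 2015 and 16 January 2011.

January 16, 2011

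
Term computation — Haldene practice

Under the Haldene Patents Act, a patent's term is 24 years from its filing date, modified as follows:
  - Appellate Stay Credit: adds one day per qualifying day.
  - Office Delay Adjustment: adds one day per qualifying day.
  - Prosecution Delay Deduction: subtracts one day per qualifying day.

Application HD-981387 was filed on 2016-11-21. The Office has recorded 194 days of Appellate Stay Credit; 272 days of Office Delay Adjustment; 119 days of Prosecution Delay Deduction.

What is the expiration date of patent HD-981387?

November 3, 2041

Base term: filing date + 24 years → 21 November 2040.
Appellate Stay Credit: +194 days → 3 June 2041.
Office Delay Adjustment: +272 days → 2 March 2042.
Prosecution Delay Deduction: −119 days → 3 November 2041.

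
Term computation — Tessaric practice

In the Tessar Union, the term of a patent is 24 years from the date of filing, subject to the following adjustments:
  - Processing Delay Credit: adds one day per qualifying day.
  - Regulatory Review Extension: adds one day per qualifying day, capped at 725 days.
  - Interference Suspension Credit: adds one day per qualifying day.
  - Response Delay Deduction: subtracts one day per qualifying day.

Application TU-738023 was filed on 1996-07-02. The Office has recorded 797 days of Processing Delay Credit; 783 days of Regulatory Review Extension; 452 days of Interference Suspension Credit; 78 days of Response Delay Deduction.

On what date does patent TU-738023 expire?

Base term: filing date + 24 years → 2 July 2020.
Processing Delay Credit: +797 days → 7 September 2022.
Regulatory Review Extension: 783 days claimed exceeds the 725-day cap, so +725 days → 1 September 2024.
Interference Suspension Credit: +452 days → 27 November 2025.
Response Delay Deduction: −78 days → 10 September 2025.

2025-09-10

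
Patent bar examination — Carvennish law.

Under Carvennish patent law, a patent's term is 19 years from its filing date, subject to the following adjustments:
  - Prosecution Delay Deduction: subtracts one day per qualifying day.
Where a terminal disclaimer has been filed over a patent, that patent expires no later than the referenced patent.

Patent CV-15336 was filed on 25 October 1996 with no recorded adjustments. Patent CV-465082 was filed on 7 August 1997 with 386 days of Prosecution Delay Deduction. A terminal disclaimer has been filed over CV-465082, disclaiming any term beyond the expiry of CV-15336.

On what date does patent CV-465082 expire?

Natural term of CV-465082:
  Base: filing + 19 years → 7 August 2016.
  Prosecution Delay Deduction: −386 days → 18 July 2015.
Expiry of referenced patent CV-15336:
  Base: filing + 19 years → 25 October 2015.
Terminal disclaimer: CV-465082 expires on the earlier of 18 July 2015 and 25 October 2015.

July 18, 2015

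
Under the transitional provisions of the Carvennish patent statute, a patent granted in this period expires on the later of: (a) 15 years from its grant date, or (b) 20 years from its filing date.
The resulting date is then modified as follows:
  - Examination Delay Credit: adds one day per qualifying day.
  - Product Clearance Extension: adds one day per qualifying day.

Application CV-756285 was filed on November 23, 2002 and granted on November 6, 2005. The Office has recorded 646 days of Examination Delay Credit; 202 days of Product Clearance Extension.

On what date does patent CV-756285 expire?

March 20, 2025

(a) grant + 15 years → 6 November 2020.
(b) filing + 20 years → 23 November 2022.
Later of the two: 23 November 2022.
Examination Delay Credit: +646 days → 30 August 2024.
Product Clearance Extension: +202 days → 20 March 2025.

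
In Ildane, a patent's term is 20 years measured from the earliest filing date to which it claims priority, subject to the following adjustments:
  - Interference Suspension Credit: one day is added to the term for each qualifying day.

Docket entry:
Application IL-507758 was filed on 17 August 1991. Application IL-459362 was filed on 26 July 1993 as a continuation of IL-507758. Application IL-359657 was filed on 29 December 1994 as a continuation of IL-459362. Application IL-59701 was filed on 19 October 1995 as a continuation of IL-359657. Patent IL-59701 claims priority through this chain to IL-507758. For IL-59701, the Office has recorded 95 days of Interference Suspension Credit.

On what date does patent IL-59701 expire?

November 20, 2011

Earliest priority filing: 17 August 1991.
Base term: 17 August 1991 + 20 years → 17 August 2011.
Interference Suspension Credit: +95 days → 20 November 2011.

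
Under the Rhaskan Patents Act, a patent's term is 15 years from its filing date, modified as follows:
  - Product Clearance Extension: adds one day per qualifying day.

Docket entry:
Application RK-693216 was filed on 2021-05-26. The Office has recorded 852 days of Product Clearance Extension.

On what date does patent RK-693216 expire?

September 25, 2038

Base term: filing date + 15 years → 26 May 2036.
Product Clearance Extension: +852 days → 25 September 2038.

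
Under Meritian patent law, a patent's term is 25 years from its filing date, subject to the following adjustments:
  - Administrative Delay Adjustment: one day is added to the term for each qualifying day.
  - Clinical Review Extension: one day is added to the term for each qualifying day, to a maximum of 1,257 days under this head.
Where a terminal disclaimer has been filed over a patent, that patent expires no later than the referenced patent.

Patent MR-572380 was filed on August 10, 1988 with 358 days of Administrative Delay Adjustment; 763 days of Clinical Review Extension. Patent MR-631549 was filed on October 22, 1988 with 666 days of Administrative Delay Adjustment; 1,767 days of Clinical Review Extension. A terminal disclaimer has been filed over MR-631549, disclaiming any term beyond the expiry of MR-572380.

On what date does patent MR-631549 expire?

Natural term of MR-631549:
  Base: filing + 25 years → 22 October 2013.
  Administrative Delay Adjustment: +666 days → 19 August 2015.
  Clinical Review Extension: 1767 days claimed exceeds the 1257-day cap, so +1257 days → 27 January 2019.
Expiry of referenced patent MR-572380:
  Base: filing + 25 years → 10 August 2013.
  Administrative Delay Adjustment: +358 days → 3 August 2014.
  Clinical Review Extension: 763 days (within the 1257-day cap) → +763 days → 4 September 2016.
Terminal disclaimer: MR-631549 expires on the earlier of 27 January 2019 and 4 September 2016.

2016-09-04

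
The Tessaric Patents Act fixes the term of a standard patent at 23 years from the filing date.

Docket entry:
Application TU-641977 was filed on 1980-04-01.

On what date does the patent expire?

Filing date + 23 years → 1 April 2003.

April 1, 2003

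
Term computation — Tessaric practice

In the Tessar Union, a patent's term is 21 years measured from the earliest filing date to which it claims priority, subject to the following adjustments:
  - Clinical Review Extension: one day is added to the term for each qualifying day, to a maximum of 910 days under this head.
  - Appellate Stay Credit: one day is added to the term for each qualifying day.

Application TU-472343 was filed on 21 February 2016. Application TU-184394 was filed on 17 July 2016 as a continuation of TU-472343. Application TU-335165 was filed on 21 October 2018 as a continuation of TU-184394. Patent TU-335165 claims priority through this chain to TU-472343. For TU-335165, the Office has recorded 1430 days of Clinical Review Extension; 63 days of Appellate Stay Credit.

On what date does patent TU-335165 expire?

Earliest priority filing: 21 February 2016.
Base term: 21 February 2016 + 21 years → 21 February 2037.
Clinical Review Extension: 1430 days claimed exceeds the 910-day cap, so +910 days → 20 August 2039.
Appellate Stay Credit: +63 days → 22 October 2039.

2039-10-22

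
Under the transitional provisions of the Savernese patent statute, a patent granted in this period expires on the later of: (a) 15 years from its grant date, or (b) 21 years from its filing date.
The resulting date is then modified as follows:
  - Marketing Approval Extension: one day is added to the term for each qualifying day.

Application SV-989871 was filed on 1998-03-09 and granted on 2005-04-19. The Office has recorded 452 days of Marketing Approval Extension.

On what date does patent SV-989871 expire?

July 15, 2021

(a) grant + 15 years → 19 April 2020.
(b) filing + 21 years → 9 March 2019.
Later of the two: 19 April 2020.
Marketing Approval Extension: +452 days → 15 July 2021.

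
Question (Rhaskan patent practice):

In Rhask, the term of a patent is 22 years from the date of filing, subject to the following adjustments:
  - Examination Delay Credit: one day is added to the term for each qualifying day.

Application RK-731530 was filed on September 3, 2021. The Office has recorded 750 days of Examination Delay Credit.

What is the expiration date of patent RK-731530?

Base term: filing date + 22 years → 3 September 2043.
Examination Delay Credit: +750 days → 22 September 2045.

2045-09-22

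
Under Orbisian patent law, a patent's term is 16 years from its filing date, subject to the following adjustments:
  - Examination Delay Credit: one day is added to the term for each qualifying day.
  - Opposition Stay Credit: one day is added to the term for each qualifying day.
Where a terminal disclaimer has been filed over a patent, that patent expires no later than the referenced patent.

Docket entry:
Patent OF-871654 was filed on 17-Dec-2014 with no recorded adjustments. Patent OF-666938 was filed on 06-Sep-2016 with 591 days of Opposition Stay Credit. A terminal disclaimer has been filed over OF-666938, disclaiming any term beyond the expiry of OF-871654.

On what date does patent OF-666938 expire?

December 17, 2030

Natural term of OF-666938:
  Base: filing + 16 years → 6 September 2032.
  Opposition Stay Credit: +591 days → 20 April 2034.
Expiry of referenced patent OF-871654:
  Base: filing + 16 years → 17 December 2030.
Terminal disclaimer: OF-666938 expires on the earlier of 20 April 2034 and 17 December 2030.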